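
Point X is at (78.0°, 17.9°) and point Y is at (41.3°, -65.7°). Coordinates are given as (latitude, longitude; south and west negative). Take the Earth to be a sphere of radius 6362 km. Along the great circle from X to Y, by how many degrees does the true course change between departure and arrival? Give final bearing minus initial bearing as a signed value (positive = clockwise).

Initial bearing θ₁ = atan2(sin Δλ cos φ₂, cos φ₁ sin φ₂ − sin φ₁ cos φ₂ cos Δλ) = 274.24°
Final bearing θ₂ = (initial bearing from the destination back to the start) + 180° = 196.02°
Δθ = θ₂ − θ₁ = -78.2°

-78.2°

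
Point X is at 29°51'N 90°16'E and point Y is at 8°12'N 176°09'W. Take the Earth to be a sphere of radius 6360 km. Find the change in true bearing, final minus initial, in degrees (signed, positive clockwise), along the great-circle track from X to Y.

Initial bearing θ₁ = atan2(sin Δλ cos φ₂, cos φ₁ sin φ₂ − sin φ₁ cos φ₂ cos Δλ) = 81.11°
Final bearing θ₂ = (initial bearing from the destination back to the start) + 180° = 120.03°
Δθ = θ₂ − θ₁ = +38.9°

+38.9°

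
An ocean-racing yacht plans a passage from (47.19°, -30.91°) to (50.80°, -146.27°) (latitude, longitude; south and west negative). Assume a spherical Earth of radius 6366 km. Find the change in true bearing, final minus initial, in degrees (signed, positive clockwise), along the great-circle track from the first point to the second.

Initial bearing θ₁ = atan2(sin Δλ cos φ₂, cos φ₁ sin φ₂ − sin φ₁ cos φ₂ cos Δλ) = 321.78°
Final bearing θ₂ = (initial bearing from the destination back to the start) + 180° = 221.70°
Δθ = θ₂ − θ₁ = -100.1°

-100.1°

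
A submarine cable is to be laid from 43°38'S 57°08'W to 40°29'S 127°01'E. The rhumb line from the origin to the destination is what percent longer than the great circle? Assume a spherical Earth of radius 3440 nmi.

Great circle: σ = 1.6720 rad → d_gc = Rσ = 5751.8 nmi
Rhumb: Δφ = +0.0550, Δλ = -3.0692, Δψ = +0.0741, q = Δφ/Δψ = 0.7422 → d_rh = R√(Δφ²+q²Δλ²) = 7838.6 nmi
Excess = (7838.6 − 5751.8) / 5751.8 = 2086.8 / 5751.8 = 36.28% ≈ 36.3%

36.3%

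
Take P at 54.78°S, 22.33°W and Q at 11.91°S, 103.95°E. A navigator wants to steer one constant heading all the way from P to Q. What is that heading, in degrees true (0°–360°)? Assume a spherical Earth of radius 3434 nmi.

Δψ = ln[tan(π/4+φ₂/2)/tan(π/4+φ₁/2)] = +0.9382
Δλ = +2.2040 rad (taken the short way round)
course = atan2(Δλ, Δψ) = 66.94°

66.9°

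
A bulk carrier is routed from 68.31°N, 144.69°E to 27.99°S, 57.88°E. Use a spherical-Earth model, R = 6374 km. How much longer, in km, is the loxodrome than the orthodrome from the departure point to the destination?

322 km

Great circle: cos σ = sin φ₁ sin φ₂ + cos φ₁ cos φ₂ cos Δλ,  σ = 2.0020 rad → d_gc = 12760.5 km
Rhumb line: Δψ = -2.1617, q = Δφ/Δψ = 0.7775, d_rh = R√(Δφ²+q²Δλ²) = 13082.6 km
Excess = 13082.6 − 12760.5 = 322.1 ≈ 322 km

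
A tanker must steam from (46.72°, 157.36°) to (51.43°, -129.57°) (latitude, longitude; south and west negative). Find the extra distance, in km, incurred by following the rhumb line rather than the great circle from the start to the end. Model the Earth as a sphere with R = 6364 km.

219 km

Great circle: cos σ = sin φ₁ sin φ₂ + cos φ₁ cos φ₂ cos Δλ,  σ = 0.8042 rad → d_gc = 5118.1 km
Rhumb line: Δψ = +0.1256, q = Δφ/Δψ = 0.6544, d_rh = R√(Δφ²+q²Δλ²) = 5336.8 km
Excess = 5336.8 − 5118.1 = 218.7 ≈ 219 km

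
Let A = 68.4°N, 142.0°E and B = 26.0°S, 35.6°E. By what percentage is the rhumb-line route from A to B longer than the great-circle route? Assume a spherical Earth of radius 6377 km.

4.4%

Great circle: σ = 2.0956 rad → d_gc = Rσ = 13363.4 km
Rhumb: Δφ = -1.6476, Δλ = -1.8570, Δψ = -2.1270, q = Δφ/Δψ = 0.7746 → d_rh = R√(Δφ²+q²Δλ²) = 13947.8 km
Excess = (13947.8 − 13363.4) / 13363.4 = 584.4 / 13363.4 = 4.37% ≈ 4.4%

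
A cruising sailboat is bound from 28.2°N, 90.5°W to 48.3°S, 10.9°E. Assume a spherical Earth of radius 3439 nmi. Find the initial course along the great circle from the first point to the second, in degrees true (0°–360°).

132.4°

N = sin Δλ·cos φ₂ = +0.6521;  D = cos φ₁ sin φ₂ − sin φ₁ cos φ₂ cos Δλ = -0.5959
initial course = atan2(N, D) = 132.42°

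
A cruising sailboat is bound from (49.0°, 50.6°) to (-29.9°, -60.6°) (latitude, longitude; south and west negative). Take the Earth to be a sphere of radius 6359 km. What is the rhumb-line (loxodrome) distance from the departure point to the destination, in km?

14138 km

Rhumb course C = atan2(Δλ, Δψ) with Δψ = ln[tan(π/4+φ₂/2)/tan(π/4+φ₁/2)] = -1.5311, Δλ = -1.9408 → C = 231.73°
d = R·|Δφ| / |cos C| = 6359·1.37706 / 0.61937 = 14138 km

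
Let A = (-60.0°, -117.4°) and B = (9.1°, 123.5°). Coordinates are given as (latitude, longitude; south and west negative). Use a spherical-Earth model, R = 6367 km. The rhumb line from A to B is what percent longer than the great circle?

6.4%

Great circle: σ = 1.9574 rad → d_gc = Rσ = 12463.0 km
Rhumb: Δφ = +1.2060, Δλ = -2.0787, Δψ = +1.4765, q = Δφ/Δψ = 0.8168 → d_rh = R√(Δφ²+q²Δλ²) = 13260.4 km
Excess = (13260.4 − 12463.0) / 12463.0 = 797.4 / 12463.0 = 6.40% ≈ 6.4%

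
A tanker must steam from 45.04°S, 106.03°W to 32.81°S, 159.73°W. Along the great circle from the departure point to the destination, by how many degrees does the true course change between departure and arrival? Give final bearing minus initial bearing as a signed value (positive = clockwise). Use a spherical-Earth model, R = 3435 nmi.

Initial bearing θ₁ = atan2(sin Δλ cos φ₂, cos φ₁ sin φ₂ − sin φ₁ cos φ₂ cos Δλ) = 267.40°
Final bearing θ₂ = (initial bearing from the destination back to the start) + 180° = 302.87°
Δθ = θ₂ − θ₁ = +35.5°

+35.5°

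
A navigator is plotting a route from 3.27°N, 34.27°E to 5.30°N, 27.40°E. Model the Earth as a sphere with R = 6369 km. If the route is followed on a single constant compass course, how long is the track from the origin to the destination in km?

794 km

Δψ = ln[tan(π/4+φ₂/2)/tan(π/4+φ₁/2)] = +0.0355;  Δφ = +0.0354 rad,  Δλ = -0.1199 rad
q = Δφ/Δψ = 0.9972
d = R·√(Δφ² + q²Δλ²) = 6369·0.12470 = 794 km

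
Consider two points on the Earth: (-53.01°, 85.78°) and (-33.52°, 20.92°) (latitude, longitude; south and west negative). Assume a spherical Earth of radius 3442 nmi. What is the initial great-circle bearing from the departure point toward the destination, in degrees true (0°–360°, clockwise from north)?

266.3°

N = sin Δλ·cos φ₂ = -0.7547;  D = cos φ₁ sin φ₂ − sin φ₁ cos φ₂ cos Δλ = -0.0494
initial course = atan2(N, D) = 266.26°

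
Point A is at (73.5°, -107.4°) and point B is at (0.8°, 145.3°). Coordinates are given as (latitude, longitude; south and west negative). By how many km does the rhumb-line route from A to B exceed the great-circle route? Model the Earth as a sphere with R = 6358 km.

838 km

Great circle: cos σ = sin φ₁ sin φ₂ + cos φ₁ cos φ₂ cos Δλ,  σ = 1.6419 rad → d_gc = 10439.3 km
Rhumb line: Δψ = -1.9171, q = Δφ/Δψ = 0.6619, d_rh = R√(Δφ²+q²Δλ²) = 11277.7 km
Excess = 11277.7 − 10439.3 = 838.4 ≈ 838 km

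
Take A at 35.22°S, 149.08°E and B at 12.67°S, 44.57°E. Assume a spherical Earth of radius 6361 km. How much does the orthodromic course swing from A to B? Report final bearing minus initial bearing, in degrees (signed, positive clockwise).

At departure: θ₁ = atan2(sin Δλ cos φ₂, cos φ₁ sin φ₂ − sin φ₁ cos φ₂ cos Δλ) = 251.28°
At arrival: θ₂ = atan2(sin Δλ cos φ₁, −cos φ₂ sin φ₁ + sin φ₂ cos φ₁ cos Δλ) = 307.53°
Δθ = θ₂ − θ₁ = +56.3°

+56.3°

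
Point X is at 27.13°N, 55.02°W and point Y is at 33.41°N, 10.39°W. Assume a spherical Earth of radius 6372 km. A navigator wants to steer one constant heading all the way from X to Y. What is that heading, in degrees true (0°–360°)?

80.7°

Meridional parts: M(φ₁)=+0.4923, M(φ₂)=+0.6193 → ΔM = +0.1270;  Δλ = +0.7789 rad
tan C = Δλ / ΔM = +6.1326 → C = 80.74°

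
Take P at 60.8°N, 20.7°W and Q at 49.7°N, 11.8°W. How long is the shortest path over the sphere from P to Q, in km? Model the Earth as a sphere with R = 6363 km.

Haversine: a = sin²(Δφ/2)+cos φ₁ cos φ₂ sin²(Δλ/2) = 0.01125;  σ = 2·atan2(√a,√(1−a))
σ = 12.179° → d = Rσ = 6363·0.21256 = 1353 km

1353 km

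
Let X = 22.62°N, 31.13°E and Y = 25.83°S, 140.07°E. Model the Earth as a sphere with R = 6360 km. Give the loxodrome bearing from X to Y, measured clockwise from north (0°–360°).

Meridional parts: M(φ₁)=+0.4055, M(φ₂)=-0.4669 → ΔM = -0.8724;  Δλ = +1.9014 rad
tan C = Δλ / ΔM = -2.1795 → C = 114.65°

114.6°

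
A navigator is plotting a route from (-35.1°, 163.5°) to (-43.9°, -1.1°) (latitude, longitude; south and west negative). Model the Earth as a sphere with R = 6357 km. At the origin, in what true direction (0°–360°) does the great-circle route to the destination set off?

N = sin Δλ·cos φ₂ = -0.1913;  D = cos φ₁ sin φ₂ − sin φ₁ cos φ₂ cos Δλ = -0.9668
initial course = atan2(N, D) = 191.20°

191.2°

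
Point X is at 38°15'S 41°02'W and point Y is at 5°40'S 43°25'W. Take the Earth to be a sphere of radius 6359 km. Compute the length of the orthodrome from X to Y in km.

Haversine: a = sin²(Δφ/2)+cos φ₁ cos φ₂ sin²(Δλ/2) = 0.07903;  σ = 2·atan2(√a,√(1−a))
σ = 32.655° → d = Rσ = 6359·0.56994 = 3624 km

3624 km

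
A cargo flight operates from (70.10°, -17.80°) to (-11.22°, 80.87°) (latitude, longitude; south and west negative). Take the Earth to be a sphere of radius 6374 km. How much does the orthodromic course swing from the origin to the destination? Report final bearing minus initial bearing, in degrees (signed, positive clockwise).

Initial bearing θ₁ = atan2(sin Δλ cos φ₂, cos φ₁ sin φ₂ − sin φ₁ cos φ₂ cos Δλ) = 85.71°
Final bearing θ₂ = (initial bearing from the destination back to the start) + 180° = 159.75°
Δθ = θ₂ − θ₁ = +74.0°

+74.0°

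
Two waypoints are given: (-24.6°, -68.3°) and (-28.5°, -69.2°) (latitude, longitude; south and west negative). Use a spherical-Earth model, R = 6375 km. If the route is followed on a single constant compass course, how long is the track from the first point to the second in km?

Δψ = ln[tan(π/4+φ₂/2)/tan(π/4+φ₁/2)] = -0.0761;  Δφ = -0.0681 rad,  Δλ = -0.0157 rad
q = Δφ/Δψ = 0.8943
d = R·√(Δφ² + q²Δλ²) = 6375·0.06950 = 443 km

443 km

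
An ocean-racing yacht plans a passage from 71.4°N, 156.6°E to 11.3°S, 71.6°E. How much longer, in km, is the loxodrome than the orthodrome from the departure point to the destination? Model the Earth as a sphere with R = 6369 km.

Great circle: cos σ = sin φ₁ sin φ₂ + cos φ₁ cos φ₂ cos Δλ,  σ = 1.7299 rad → d_gc = 11017.8 km
Rhumb line: Δψ = -2.0079, q = Δφ/Δψ = 0.7189, d_rh = R√(Δφ²+q²Δλ²) = 11430.0 km
Excess = 11430.0 − 11017.8 = 412.2 ≈ 412 km

412 km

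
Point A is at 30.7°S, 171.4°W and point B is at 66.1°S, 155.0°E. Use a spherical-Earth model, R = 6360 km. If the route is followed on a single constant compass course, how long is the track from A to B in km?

4568 km

Rhumb course C = atan2(Δλ, Δψ) with Δψ = ln[tan(π/4+φ₂/2)/tan(π/4+φ₁/2)] = -0.9894, Δλ = -0.5864 → C = 210.66°
d = R·|Δφ| / |cos C| = 6360·0.61785 / 0.86024 = 4568 km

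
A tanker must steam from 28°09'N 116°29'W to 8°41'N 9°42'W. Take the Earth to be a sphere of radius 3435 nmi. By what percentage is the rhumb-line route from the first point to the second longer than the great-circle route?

Great circle: σ = 1.7522 rad → d_gc = Rσ = 6019.0 nmi
Rhumb: Δφ = -0.3398, Δλ = +1.8637, Δψ = -0.3602, q = Δφ/Δψ = 0.9432 → d_rh = R√(Δφ²+q²Δλ²) = 6149.9 nmi
Excess = (6149.9 − 6019.0) / 6019.0 = 130.9 / 6019.0 = 2.17% ≈ 2.2%

2.2%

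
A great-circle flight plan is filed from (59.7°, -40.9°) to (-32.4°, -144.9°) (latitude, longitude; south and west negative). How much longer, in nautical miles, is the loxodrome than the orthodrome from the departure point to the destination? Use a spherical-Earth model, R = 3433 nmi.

Great circle: cos σ = sin φ₁ sin φ₂ + cos φ₁ cos φ₂ cos Δλ,  σ = 2.1721 rad → d_gc = 7456.7 nmi
Rhumb line: Δψ = -1.9048, q = Δφ/Δψ = 0.8439, d_rh = R√(Δφ²+q²Δλ²) = 7622.7 nmi
Excess = 7622.7 − 7456.7 = 166.0 ≈ 166 nmi

166 nmi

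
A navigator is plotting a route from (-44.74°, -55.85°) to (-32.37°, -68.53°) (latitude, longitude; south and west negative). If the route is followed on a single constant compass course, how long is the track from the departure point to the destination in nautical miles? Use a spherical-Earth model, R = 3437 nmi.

Δψ = ln[tan(π/4+φ₂/2)/tan(π/4+φ₁/2)] = +0.2773;  Δφ = +0.2159 rad,  Δλ = -0.2213 rad
q = Δφ/Δψ = 0.7785
d = R·√(Δφ² + q²Δλ²) = 3437·0.27622 = 949 nmi

949 nmi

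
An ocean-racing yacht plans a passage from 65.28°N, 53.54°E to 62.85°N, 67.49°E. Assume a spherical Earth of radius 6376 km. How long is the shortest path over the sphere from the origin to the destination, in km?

Haversine: a = sin²(Δφ/2)+cos φ₁ cos φ₂ sin²(Δλ/2) = 0.00326;  σ = 2·atan2(√a,√(1−a))
σ = 6.550° → d = Rσ = 6376·0.11432 = 729 km

729 km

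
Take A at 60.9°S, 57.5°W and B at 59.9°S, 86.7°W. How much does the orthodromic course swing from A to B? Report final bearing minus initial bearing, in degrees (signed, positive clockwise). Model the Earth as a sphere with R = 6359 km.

Initial bearing θ₁ = atan2(sin Δλ cos φ₂, cos φ₁ sin φ₂ − sin φ₁ cos φ₂ cos Δλ) = 261.12°
Final bearing θ₂ = (initial bearing from the destination back to the start) + 180° = 286.64°
Δθ = θ₂ − θ₁ = +25.5°

+25.5°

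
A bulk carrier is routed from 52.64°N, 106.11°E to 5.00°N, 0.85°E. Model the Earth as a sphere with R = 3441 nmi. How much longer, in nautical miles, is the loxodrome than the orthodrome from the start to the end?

Great circle: cos σ = sin φ₁ sin φ₂ + cos φ₁ cos φ₂ cos Δλ,  σ = 1.6608 rad → d_gc = 5714.64 nmi
Rhumb line: Δψ = -0.9971, q = Δφ/Δψ = 0.8339, d_rh = R√(Δφ²+q²Δλ²) = 5998.09 nmi
Excess = 5998.09 − 5714.64 = 283.45 ≈ 283 nmi

283 nmi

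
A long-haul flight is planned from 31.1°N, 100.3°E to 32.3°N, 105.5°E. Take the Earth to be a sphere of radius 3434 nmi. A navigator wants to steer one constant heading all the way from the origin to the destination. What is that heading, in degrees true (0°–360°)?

74.8°

Δψ = ln[tan(π/4+φ₂/2)/tan(π/4+φ₁/2)] = +0.0246
Δλ = +0.0908 rad (taken the short way round)
course = atan2(Δλ, Δψ) = 74.82°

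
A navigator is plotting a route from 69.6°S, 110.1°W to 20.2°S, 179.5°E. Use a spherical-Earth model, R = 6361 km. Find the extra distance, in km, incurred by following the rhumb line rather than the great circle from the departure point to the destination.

263 km

Great circle: cos σ = sin φ₁ sin φ₂ + cos φ₁ cos φ₂ cos Δλ,  σ = 1.1226 rad → d_gc = 7140.6 km
Rhumb line: Δψ = +1.3551, q = Δφ/Δψ = 0.6363, d_rh = R√(Δφ²+q²Δλ²) = 7403.3 km
Excess = 7403.3 − 7140.6 = 262.7 ≈ 263 km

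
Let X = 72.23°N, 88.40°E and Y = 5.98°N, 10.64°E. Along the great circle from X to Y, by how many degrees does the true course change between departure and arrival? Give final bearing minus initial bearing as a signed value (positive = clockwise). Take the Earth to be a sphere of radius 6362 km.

At departure: θ₁ = atan2(sin Δλ cos φ₂, cos φ₁ sin φ₂ − sin φ₁ cos φ₂ cos Δλ) = 260.14°
At arrival: θ₂ = atan2(sin Δλ cos φ₁, −cos φ₂ sin φ₁ + sin φ₂ cos φ₁ cos Δλ) = 197.60°
Δθ = θ₂ − θ₁ = -62.5°

-62.5°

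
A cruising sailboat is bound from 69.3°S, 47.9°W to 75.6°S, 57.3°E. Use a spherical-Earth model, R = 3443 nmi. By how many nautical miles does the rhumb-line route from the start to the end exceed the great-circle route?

241 nmi

Great circle: cos σ = sin φ₁ sin φ₂ + cos φ₁ cos φ₂ cos Δλ,  σ = 0.4886 rad → d_gc = 1682.1 nmi
Rhumb line: Δψ = -0.3686, q = Δφ/Δψ = 0.2983, d_rh = R√(Δφ²+q²Δλ²) = 1923.5 nmi
Excess = 1923.5 − 1682.1 = 241.4 ≈ 241 nmi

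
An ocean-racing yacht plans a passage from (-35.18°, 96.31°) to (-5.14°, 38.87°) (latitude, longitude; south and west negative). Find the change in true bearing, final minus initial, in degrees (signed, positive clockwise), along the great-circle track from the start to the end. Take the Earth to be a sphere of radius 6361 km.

At departure: θ₁ = atan2(sin Δλ cos φ₂, cos φ₁ sin φ₂ − sin φ₁ cos φ₂ cos Δλ) = 285.68°
At arrival: θ₂ = atan2(sin Δλ cos φ₁, −cos φ₂ sin φ₁ + sin φ₂ cos φ₁ cos Δλ) = 307.80°
Δθ = θ₂ − θ₁ = +22.1°

+22.1°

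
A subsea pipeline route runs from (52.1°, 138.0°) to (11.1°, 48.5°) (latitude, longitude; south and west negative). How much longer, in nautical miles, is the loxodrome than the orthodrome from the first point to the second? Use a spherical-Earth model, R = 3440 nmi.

181 nmi

Great circle: cos σ = sin φ₁ sin φ₂ + cos φ₁ cos φ₂ cos Δλ,  σ = 1.4130 rad → d_gc = 4860.6 nmi
Rhumb line: Δψ = -0.8740, q = Δφ/Δψ = 0.8187, d_rh = R√(Δφ²+q²Δλ²) = 5041.2 nmi
Excess = 5041.2 − 4860.6 = 180.6 ≈ 181 nmi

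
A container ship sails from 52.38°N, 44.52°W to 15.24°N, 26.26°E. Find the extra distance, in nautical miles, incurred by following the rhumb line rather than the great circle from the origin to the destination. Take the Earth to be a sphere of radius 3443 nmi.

Great circle: cos σ = sin φ₁ sin φ₂ + cos φ₁ cos φ₂ cos Δλ,  σ = 1.1570 rad → d_gc = 3983.55 nmi
Rhumb line: Δψ = -0.8078, q = Δφ/Δψ = 0.8024, d_rh = R√(Δφ²+q²Δλ²) = 4077.96 nmi
Excess = 4077.96 − 3983.55 = 94.41 ≈ 94 nmi

94 nmi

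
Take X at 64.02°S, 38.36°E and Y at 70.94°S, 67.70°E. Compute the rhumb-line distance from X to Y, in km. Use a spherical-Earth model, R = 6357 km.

Δψ = ln[tan(π/4+φ₂/2)/tan(π/4+φ₁/2)] = -0.3178;  Δφ = -0.1208 rad,  Δλ = +0.5121 rad
q = Δφ/Δψ = 0.3800
d = R·√(Δφ² + q²Δλ²) = 6357·0.22904 = 1456 km

1456 km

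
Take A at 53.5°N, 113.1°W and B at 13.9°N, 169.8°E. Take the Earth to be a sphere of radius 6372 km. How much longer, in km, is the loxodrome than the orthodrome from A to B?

229 km

Great circle: cos σ = sin φ₁ sin φ₂ + cos φ₁ cos φ₂ cos Δλ,  σ = 1.2429 rad → d_gc = 7920.01 km
Rhumb line: Δψ = -0.8644, q = Δφ/Δψ = 0.7996, d_rh = R√(Δφ²+q²Δλ²) = 8148.53 km
Excess = 8148.53 − 7920.01 = 228.52 ≈ 229 km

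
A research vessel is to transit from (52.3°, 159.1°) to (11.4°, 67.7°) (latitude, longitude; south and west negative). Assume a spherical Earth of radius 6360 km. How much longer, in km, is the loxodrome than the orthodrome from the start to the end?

Great circle: cos σ = sin φ₁ sin φ₂ + cos φ₁ cos φ₂ cos Δλ,  σ = 1.4286 rad → d_gc = 9085.7 km
Rhumb line: Δψ = -0.8744, q = Δφ/Δψ = 0.8164, d_rh = R√(Δφ²+q²Δλ²) = 9445.3 km
Excess = 9445.3 − 9085.7 = 359.6 ≈ 360 km

360 km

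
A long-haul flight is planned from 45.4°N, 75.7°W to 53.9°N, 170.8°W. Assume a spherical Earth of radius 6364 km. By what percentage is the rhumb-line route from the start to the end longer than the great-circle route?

Great circle: σ = 1.0021 rad → d_gc = Rσ = 6377.4 km
Rhumb: Δφ = +0.1484, Δλ = -1.6598, Δψ = +0.2299, q = Δφ/Δψ = 0.6452 → d_rh = R√(Δφ²+q²Δλ²) = 6880.4 km
Excess = (6880.4 − 6377.4) / 6377.4 = 503.0 / 6377.4 = 7.89% ≈ 7.9%

7.9%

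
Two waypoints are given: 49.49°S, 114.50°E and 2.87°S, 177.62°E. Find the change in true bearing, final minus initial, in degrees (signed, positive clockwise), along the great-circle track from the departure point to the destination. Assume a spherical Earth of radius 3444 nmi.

-32.9°

At departure: θ₁ = atan2(sin Δλ cos φ₂, cos φ₁ sin φ₂ − sin φ₁ cos φ₂ cos Δλ) = 70.77°
At arrival: θ₂ = atan2(sin Δλ cos φ₁, −cos φ₂ sin φ₁ + sin φ₂ cos φ₁ cos Δλ) = 37.89°
Δθ = θ₂ − θ₁ = -32.9°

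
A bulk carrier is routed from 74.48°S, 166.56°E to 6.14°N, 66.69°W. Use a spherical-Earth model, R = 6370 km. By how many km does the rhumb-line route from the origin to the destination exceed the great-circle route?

1321 km

Great circle: cos σ = sin φ₁ sin φ₂ + cos φ₁ cos φ₂ cos Δλ,  σ = 1.8361 rad → d_gc = 11696.2 km
Rhumb line: Δψ = +2.1005, q = Δφ/Δψ = 0.6699, d_rh = R√(Δφ²+q²Δλ²) = 13017.3 km
Excess = 13017.3 − 11696.2 = 1321.1 ≈ 1321 km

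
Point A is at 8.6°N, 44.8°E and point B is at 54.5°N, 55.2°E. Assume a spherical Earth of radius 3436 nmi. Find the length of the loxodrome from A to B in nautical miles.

Rhumb course C = atan2(Δλ, Δψ) with Δψ = ln[tan(π/4+φ₂/2)/tan(π/4+φ₁/2)] = +0.9884, Δλ = +0.1815 → C = 10.41°
d = R·|Δφ| / |cos C| = 3436·0.80111 / 0.98355 = 2799 nmi

2799 nmi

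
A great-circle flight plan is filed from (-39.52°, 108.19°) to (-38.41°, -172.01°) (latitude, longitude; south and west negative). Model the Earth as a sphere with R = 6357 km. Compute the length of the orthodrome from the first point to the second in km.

cos σ = sin φ₁ sin φ₂ + cos φ₁ cos φ₂ cos Δλ
      = sin(-39.52°)sin(-38.41°) + cos(-39.52°)cos(-38.41°)cos(79.80°) = 0.5024
σ = 59.842° → d = Rσ = 6357·1.04443 = 6639 km

6639 km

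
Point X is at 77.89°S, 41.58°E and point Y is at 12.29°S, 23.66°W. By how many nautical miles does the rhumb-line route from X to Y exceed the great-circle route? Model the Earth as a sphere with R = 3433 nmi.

Great circle: cos σ = sin φ₁ sin φ₂ + cos φ₁ cos φ₂ cos Δλ,  σ = 1.2724 rad → d_gc = 4368.2 nmi
Rhumb line: Δψ = +2.0274, q = Δφ/Δψ = 0.5647, d_rh = R√(Δφ²+q²Δλ²) = 4508.0 nmi
Excess = 4508.0 − 4368.2 = 139.8 ≈ 140 nmi

140 nmi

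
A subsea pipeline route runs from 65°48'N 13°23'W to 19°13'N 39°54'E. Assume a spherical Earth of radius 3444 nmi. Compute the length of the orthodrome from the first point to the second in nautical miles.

cos σ = sin φ₁ sin φ₂ + cos φ₁ cos φ₂ cos Δλ
      = sin(65.80°)sin(19.22°) + cos(65.80°)cos(19.22°)cos(53.28°) = 0.5316
σ = 57.884° → d = Rσ = 3444·1.01026 = 3479 nmi

3479 nmi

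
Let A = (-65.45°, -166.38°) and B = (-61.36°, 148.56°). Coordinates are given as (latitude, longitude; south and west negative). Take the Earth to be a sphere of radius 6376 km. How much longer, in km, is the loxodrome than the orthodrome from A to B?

Great circle: cos σ = sin φ₁ sin φ₂ + cos φ₁ cos φ₂ cos Δλ,  σ = 0.3512 rad → d_gc = 2238.9 km
Rhumb line: Δψ = +0.1598, q = Δφ/Δψ = 0.4468, d_rh = R√(Δφ²+q²Δλ²) = 2286.3 km
Excess = 2286.3 − 2238.9 = 47.4 ≈ 47 km

47 km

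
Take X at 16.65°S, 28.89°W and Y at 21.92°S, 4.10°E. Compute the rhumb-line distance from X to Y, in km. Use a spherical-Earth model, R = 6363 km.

3506 km

Δψ = ln[tan(π/4+φ₂/2)/tan(π/4+φ₁/2)] = -0.0975;  Δφ = -0.0920 rad,  Δλ = +0.5758 rad
q = Δφ/Δψ = 0.9435
d = R·√(Δφ² + q²Δλ²) = 6363·0.55097 = 3506 km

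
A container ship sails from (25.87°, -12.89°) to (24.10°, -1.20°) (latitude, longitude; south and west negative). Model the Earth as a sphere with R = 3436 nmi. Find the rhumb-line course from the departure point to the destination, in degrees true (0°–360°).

99.5°

Δψ = ln[tan(π/4+φ₂/2)/tan(π/4+φ₁/2)] = -0.0341
Δλ = +0.2040 rad (taken the short way round)
course = atan2(Δλ, Δψ) = 99.48°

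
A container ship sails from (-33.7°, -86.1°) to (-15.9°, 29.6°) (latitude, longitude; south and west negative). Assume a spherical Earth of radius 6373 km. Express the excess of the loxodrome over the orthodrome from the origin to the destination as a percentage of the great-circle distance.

4.6%

Great circle: σ = 1.7670 rad → d_gc = Rσ = 11261.3 km
Rhumb: Δφ = +0.3107, Δλ = +2.0193, Δψ = +0.3442, q = Δφ/Δψ = 0.9025 → d_rh = R√(Δφ²+q²Δλ²) = 11782.6 km
Excess = (11782.6 − 11261.3) / 11261.3 = 521.3 / 11261.3 = 4.63% ≈ 4.6%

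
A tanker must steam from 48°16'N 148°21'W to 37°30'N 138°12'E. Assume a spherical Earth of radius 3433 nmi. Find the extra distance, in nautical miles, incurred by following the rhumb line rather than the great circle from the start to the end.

113 nmi

Great circle: cos σ = sin φ₁ sin φ₂ + cos φ₁ cos φ₂ cos Δλ,  σ = 0.9214 rad → d_gc = 3163.1 nmi
Rhumb line: Δψ = -0.2575, q = Δφ/Δψ = 0.7298, d_rh = R√(Δφ²+q²Δλ²) = 3275.9 nmi
Excess = 3275.9 − 3163.1 = 112.8 ≈ 113 nmi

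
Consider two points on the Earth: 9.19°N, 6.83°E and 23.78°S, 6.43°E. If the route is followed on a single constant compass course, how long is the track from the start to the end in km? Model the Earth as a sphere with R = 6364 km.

3662 km

Δψ = ln[tan(π/4+φ₂/2)/tan(π/4+φ₁/2)] = -0.5886;  Δφ = -0.5754 rad,  Δλ = -0.0070 rad
q = Δφ/Δψ = 0.9777
d = R·√(Δφ² + q²Δλ²) = 6364·0.57548 = 3662 km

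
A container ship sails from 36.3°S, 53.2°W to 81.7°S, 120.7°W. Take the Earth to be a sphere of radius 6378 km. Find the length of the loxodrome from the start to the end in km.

Rhumb course C = atan2(Δλ, Δψ) with Δψ = ln[tan(π/4+φ₂/2)/tan(π/4+φ₁/2)] = -1.9426, Δλ = -1.1781 → C = 211.23°
d = R·|Δφ| / |cos C| = 6378·0.79238 / 0.85505 = 5911 km

5911 km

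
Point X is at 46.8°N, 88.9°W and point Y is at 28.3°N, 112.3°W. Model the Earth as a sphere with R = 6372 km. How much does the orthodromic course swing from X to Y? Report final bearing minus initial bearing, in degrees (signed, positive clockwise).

Initial bearing θ₁ = atan2(sin Δλ cos φ₂, cos φ₁ sin φ₂ − sin φ₁ cos φ₂ cos Δλ) = 232.89°
Final bearing θ₂ = (initial bearing from the destination back to the start) + 180° = 218.32°
Δθ = θ₂ − θ₁ = -14.6°

-14.6°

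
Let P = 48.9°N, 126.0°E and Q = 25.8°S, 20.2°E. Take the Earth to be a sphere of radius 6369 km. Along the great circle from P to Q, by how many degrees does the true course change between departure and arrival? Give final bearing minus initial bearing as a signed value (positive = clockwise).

-36.8°

At departure: θ₁ = atan2(sin Δλ cos φ₂, cos φ₁ sin φ₂ − sin φ₁ cos φ₂ cos Δλ) = 263.33°
At arrival: θ₂ = atan2(sin Δλ cos φ₁, −cos φ₂ sin φ₁ + sin φ₂ cos φ₁ cos Δλ) = 226.49°
Δθ = θ₂ − θ₁ = -36.8°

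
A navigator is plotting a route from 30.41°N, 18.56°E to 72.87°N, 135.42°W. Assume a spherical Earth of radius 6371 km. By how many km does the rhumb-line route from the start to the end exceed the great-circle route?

Great circle: cos σ = sin φ₁ sin φ₂ + cos φ₁ cos φ₂ cos Δλ,  σ = 1.3125 rad → d_gc = 8361.8 km
Rhumb line: Δψ = +1.3355, q = Δφ/Δψ = 0.5549, d_rh = R√(Δφ²+q²Δλ²) = 10609.5 km
Excess = 10609.5 − 8361.8 = 2247.7 ≈ 2248 km

2248 km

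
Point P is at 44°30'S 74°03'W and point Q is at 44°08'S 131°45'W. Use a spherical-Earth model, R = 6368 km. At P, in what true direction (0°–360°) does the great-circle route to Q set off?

θ = atan2( sin Δλ·cos φ₂ ,  cos φ₁ sin φ₂ − sin φ₁ cos φ₂ cos Δλ )
  = atan2(-0.6067, -0.2278) = 249.42°

249.4°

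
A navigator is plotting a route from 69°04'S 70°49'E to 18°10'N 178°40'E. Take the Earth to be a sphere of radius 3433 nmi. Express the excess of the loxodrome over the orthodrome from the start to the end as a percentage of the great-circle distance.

Great circle: σ = 1.9771 rad → d_gc = Rσ = 6787.5 nmi
Rhumb: Δφ = +1.5225, Δλ = +1.8823, Δψ = +2.0113, q = Δφ/Δψ = 0.7570 → d_rh = R√(Δφ²+q²Δλ²) = 7158.7 nmi
Excess = (7158.7 − 6787.5) / 6787.5 = 371.2 / 6787.5 = 5.47% ≈ 5.5%

5.5%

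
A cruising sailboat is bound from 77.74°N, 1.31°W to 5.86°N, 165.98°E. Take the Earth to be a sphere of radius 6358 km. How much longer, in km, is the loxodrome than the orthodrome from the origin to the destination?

Great circle: cos σ = sin φ₁ sin φ₂ + cos φ₁ cos φ₂ cos Δλ,  σ = 1.6773 rad → d_gc = 10664.2 km
Rhumb line: Δψ = -2.1288, q = Δφ/Δψ = 0.5893, d_rh = R√(Δφ²+q²Δλ²) = 13539.3 km
Excess = 13539.3 − 10664.2 = 2875.1 ≈ 2875 km

2875 km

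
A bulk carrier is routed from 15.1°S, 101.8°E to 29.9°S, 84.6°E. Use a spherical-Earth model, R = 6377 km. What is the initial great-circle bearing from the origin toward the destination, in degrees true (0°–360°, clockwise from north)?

θ = atan2( sin Δλ·cos φ₂ ,  cos φ₁ sin φ₂ − sin φ₁ cos φ₂ cos Δλ )
  = atan2(-0.2563, -0.2655) = 223.99°

224.0°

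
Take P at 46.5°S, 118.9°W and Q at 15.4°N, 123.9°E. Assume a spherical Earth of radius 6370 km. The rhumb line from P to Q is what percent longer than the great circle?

Great circle: σ = 2.0898 rad → d_gc = Rσ = 13311.7 km
Rhumb: Δφ = +1.0804, Δλ = -2.0455, Δψ = +1.1910, q = Δφ/Δψ = 0.9071 → d_rh = R√(Δφ²+q²Δλ²) = 13677.3 km
Excess = (13677.3 − 13311.7) / 13311.7 = 365.6 / 13311.7 = 2.746% ≈ 2.7%

2.7%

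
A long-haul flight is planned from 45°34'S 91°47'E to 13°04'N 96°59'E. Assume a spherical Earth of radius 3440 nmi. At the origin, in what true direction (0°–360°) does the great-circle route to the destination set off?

θ = atan2( sin Δλ·cos φ₂ ,  cos φ₁ sin φ₂ − sin φ₁ cos φ₂ cos Δλ )
  = atan2(+0.0883, +0.8510) = 5.92°

5.9°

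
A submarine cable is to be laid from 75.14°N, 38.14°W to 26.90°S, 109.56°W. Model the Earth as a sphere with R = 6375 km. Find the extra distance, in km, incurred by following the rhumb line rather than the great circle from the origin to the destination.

Great circle: cos σ = sin φ₁ sin φ₂ + cos φ₁ cos φ₂ cos Δλ,  σ = 1.9438 rad → d_gc = 12391.8 km
Rhumb line: Δψ = -2.5248, q = Δφ/Δψ = 0.7054, d_rh = R√(Δφ²+q²Δλ²) = 12661.7 km
Excess = 12661.7 − 12391.8 = 269.9 ≈ 270 km

270 km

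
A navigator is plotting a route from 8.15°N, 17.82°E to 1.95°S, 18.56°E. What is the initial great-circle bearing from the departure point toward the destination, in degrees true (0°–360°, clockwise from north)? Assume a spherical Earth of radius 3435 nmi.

175.8°

θ = atan2( sin Δλ·cos φ₂ ,  cos φ₁ sin φ₂ − sin φ₁ cos φ₂ cos Δλ )
  = atan2(+0.0129, -0.1754) = 175.79°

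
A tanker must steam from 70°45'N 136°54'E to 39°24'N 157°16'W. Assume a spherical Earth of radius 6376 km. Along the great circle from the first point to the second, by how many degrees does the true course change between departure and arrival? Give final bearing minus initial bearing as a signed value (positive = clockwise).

+57.7°

Initial bearing θ₁ = atan2(sin Δλ cos φ₂, cos φ₁ sin φ₂ − sin φ₁ cos φ₂ cos Δλ) = 97.23°
Final bearing θ₂ = (initial bearing from the destination back to the start) + 180° = 154.96°
Δθ = θ₂ − θ₁ = +57.7°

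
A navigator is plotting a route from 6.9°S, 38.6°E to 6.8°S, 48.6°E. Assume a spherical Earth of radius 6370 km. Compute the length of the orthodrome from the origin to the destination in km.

1104 km

Haversine: a = sin²(Δφ/2)+cos φ₁ cos φ₂ sin²(Δλ/2) = 0.00749;  σ = 2·atan2(√a,√(1−a))
σ = 9.929° → d = Rσ = 6370·0.17329 = 1104 km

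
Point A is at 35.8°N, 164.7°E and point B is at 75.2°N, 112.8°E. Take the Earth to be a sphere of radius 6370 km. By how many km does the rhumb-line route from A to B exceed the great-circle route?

125 km

Great circle: cos σ = sin φ₁ sin φ₂ + cos φ₁ cos φ₂ cos Δλ,  σ = 0.8046 rad → d_gc = 5125.39 km
Rhumb line: Δψ = +1.3712, q = Δφ/Δψ = 0.5015, d_rh = R√(Δφ²+q²Δλ²) = 5249.90 km
Excess = 5249.90 − 5125.39 = 124.51 ≈ 125 km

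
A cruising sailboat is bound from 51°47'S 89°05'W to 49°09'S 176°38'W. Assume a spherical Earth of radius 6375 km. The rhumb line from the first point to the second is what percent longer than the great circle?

6.6%

Great circle: σ = 0.9127 rad → d_gc = Rσ = 5818.5 km
Rhumb: Δφ = +0.0460, Δλ = -1.5280, Δψ = +0.0722, q = Δφ/Δψ = 0.6363 → d_rh = R√(Δφ²+q²Δλ²) = 6205.3 km
Excess = (6205.3 − 5818.5) / 5818.5 = 386.8 / 5818.5 = 6.648% ≈ 6.6%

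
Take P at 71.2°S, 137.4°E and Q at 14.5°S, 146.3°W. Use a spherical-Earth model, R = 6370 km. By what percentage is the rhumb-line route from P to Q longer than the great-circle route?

Great circle: σ = 1.2546 rad → d_gc = Rσ = 7992.1 km
Rhumb: Δφ = +0.9896, Δλ = +1.3317, Δψ = +1.5427, q = Δφ/Δψ = 0.6415 → d_rh = R√(Δφ²+q²Δλ²) = 8327.6 km
Excess = (8327.6 − 7992.1) / 7992.1 = 335.5 / 7992.1 = 4.20% ≈ 4.2%

4.2%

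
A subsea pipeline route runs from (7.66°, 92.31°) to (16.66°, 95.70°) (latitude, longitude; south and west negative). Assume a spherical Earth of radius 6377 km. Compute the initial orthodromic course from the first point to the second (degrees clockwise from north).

19.9°

θ = atan2( sin Δλ·cos φ₂ ,  cos φ₁ sin φ₂ − sin φ₁ cos φ₂ cos Δλ )
  = atan2(+0.0566, +0.1567) = 19.88°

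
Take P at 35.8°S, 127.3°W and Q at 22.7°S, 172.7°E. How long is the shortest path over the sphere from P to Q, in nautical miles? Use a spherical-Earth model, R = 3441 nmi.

3191 nmi

Haversine: a = sin²(Δφ/2)+cos φ₁ cos φ₂ sin²(Δλ/2) = 0.20007;  σ = 2·atan2(√a,√(1−a))
σ = 53.140° → d = Rσ = 3441·0.92747 = 3191 nmi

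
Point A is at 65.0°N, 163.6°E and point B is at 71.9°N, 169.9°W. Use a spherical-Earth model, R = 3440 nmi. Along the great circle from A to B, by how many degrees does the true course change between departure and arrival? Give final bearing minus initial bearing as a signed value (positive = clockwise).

Initial bearing θ₁ = atan2(sin Δλ cos φ₂, cos φ₁ sin φ₂ − sin φ₁ cos φ₂ cos Δλ) = 42.80°
Final bearing θ₂ = (initial bearing from the destination back to the start) + 180° = 67.55°
Δθ = θ₂ − θ₁ = +24.7°

+24.7°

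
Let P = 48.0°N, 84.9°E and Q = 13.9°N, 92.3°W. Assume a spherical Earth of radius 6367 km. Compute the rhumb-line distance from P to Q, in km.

16880 km

Δψ = ln[tan(π/4+φ₂/2)/tan(π/4+φ₁/2)] = -0.7125;  Δφ = -0.5952 rad,  Δλ = -3.0927 rad
q = Δφ/Δψ = 0.8354
d = R·√(Δφ² + q²Δλ²) = 6367·2.65122 = 16880 km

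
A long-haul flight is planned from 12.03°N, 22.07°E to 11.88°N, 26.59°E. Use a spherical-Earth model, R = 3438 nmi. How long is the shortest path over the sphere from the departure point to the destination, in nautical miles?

265 nmi

Haversine: a = sin²(Δφ/2)+cos φ₁ cos φ₂ sin²(Δλ/2) = 0.00149;  σ = 2·atan2(√a,√(1−a))
σ = 4.424° → d = Rσ = 3438·0.07722 = 265 nmi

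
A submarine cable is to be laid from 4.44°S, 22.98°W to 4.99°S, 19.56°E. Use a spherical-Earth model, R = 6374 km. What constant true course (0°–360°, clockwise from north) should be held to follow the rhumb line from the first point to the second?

Meridional parts: M(φ₁)=-0.0776, M(φ₂)=-0.0872 → ΔM = -0.0096;  Δλ = +0.7425 rad
tan C = Δλ / ΔM = -77.0834 → C = 90.74°

90.7°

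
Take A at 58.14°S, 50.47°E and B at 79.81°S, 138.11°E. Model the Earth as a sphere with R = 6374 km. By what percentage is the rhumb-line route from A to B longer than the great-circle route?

Great circle: σ = 0.5739 rad → d_gc = Rσ = 3658.1 km
Rhumb: Δφ = -0.3782, Δλ = +1.5296, Δψ = -1.1635, q = Δφ/Δψ = 0.3251 → d_rh = R√(Δφ²+q²Δλ²) = 3981.9 km
Excess = (3981.9 − 3658.1) / 3658.1 = 323.8 / 3658.1 = 8.852% ≈ 8.9%

8.9%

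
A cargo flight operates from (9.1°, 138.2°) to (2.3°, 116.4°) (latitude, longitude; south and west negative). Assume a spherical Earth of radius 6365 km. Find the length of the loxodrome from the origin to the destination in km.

Rhumb course C = atan2(Δλ, Δψ) with Δψ = ln[tan(π/4+φ₂/2)/tan(π/4+φ₁/2)] = -0.1193, Δλ = -0.3805 → C = 252.59°
d = R·|Δφ| / |cos C| = 6365·0.11868 / 0.29929 = 2524 km

2524 km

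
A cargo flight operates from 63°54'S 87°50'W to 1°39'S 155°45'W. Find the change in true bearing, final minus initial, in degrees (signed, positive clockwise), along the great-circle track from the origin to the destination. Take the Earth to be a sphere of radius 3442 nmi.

+46.1°

At departure: θ₁ = atan2(sin Δλ cos φ₂, cos φ₁ sin φ₂ − sin φ₁ cos φ₂ cos Δλ) = 289.32°
At arrival: θ₂ = atan2(sin Δλ cos φ₁, −cos φ₂ sin φ₁ + sin φ₂ cos φ₁ cos Δλ) = 335.46°
Δθ = θ₂ − θ₁ = +46.1°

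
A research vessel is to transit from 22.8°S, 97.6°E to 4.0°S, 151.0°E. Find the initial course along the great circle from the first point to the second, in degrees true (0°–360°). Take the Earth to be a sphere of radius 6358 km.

N = sin Δλ·cos φ₂ = +0.8009;  D = cos φ₁ sin φ₂ − sin φ₁ cos φ₂ cos Δλ = +0.1662
initial course = atan2(N, D) = 78.28°

78.3°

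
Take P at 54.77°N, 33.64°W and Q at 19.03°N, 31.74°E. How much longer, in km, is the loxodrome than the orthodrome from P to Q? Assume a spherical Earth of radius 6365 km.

Great circle: cos σ = sin φ₁ sin φ₂ + cos φ₁ cos φ₂ cos Δλ,  σ = 1.0547 rad → d_gc = 6712.9 km
Rhumb line: Δψ = -0.8088, q = Δφ/Δψ = 0.7712, d_rh = R√(Δφ²+q²Δλ²) = 6865.8 km
Excess = 6865.8 − 6712.9 = 152.9 ≈ 153 km

153 km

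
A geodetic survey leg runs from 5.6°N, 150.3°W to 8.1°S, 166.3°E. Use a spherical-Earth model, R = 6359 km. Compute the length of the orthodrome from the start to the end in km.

cos σ = sin φ₁ sin φ₂ + cos φ₁ cos φ₂ cos Δλ
      = sin(5.60°)sin(-8.10°) + cos(5.60°)cos(-8.10°)cos(-43.40°) = 0.7021
σ = 45.401° → d = Rσ = 6359·0.79239 = 5039 km

5039 km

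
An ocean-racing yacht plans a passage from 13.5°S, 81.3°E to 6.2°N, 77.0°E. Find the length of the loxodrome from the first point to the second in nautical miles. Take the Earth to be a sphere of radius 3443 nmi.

1211 nmi

Rhumb course C = atan2(Δλ, Δψ) with Δψ = ln[tan(π/4+φ₂/2)/tan(π/4+φ₁/2)] = +0.3463, Δλ = -0.0750 → C = 347.77°
d = R·|Δφ| / |cos C| = 3443·0.34383 / 0.97731 = 1211 nmi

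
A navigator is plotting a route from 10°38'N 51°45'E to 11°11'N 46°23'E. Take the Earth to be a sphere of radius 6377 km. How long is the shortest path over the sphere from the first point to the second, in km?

cos σ = sin φ₁ sin φ₂ + cos φ₁ cos φ₂ cos Δλ
      = sin(10.63°)sin(11.18°) + cos(10.63°)cos(11.18°)cos(-5.37°) = 0.9957
σ = 5.298° → d = Rσ = 6377·0.09247 = 590 km

590 km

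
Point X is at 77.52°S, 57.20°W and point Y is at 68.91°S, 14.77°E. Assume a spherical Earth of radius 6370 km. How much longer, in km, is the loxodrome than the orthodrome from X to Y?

145 km

Great circle: cos σ = sin φ₁ sin φ₂ + cos φ₁ cos φ₂ cos Δλ,  σ = 0.3624 rad → d_gc = 2308.67 km
Rhumb line: Δψ = +0.5321, q = Δφ/Δψ = 0.2824, d_rh = R√(Δφ²+q²Δλ²) = 2454.16 km
Excess = 2454.16 − 2308.67 = 145.49 ≈ 145 km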